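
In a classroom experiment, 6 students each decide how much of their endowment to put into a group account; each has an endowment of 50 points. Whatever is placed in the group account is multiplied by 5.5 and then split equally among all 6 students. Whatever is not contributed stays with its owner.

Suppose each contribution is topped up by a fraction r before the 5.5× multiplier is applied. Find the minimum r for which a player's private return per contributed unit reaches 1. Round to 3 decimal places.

0.091

With matching at rate r, one contributed unit becomes (1 + r) in the group account and returns 5.5 × (1 + r) / 6 to the contributor.
Setting this equal to 1: 1 + r = 6/5.5 = 1.0909.
So the minimum matching rate is r = 1.0909 − 1 = 0.091.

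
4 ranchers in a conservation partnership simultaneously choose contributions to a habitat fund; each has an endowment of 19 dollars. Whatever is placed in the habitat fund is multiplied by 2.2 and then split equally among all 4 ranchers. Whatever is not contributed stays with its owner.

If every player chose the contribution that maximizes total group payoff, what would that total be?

167.20 dollars

Each contributed unit returns 2.200 to the group as a whole (0.5500 to each of 4 players), which exceeds 1, so the social optimum is full contribution: group total = 2.200 × 76 = 167.20.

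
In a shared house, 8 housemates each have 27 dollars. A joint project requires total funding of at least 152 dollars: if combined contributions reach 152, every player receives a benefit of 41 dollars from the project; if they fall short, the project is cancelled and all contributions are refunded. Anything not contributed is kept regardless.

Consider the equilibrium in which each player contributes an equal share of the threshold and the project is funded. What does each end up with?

49 dollars

Equal share of the threshold: 152/8 = 19.
At this profile no one gains by cutting their contribution: any cut drops the total below 152, the project is cancelled, contributions are refunded, and the deviator ends with 27, which is less than 27 − 19 + 41 = 49. Contributing more than 19 just wastes the excess. So contributing exactly 19 is a best response.
Each player's payoff: 27 − 19 + 41 = 49.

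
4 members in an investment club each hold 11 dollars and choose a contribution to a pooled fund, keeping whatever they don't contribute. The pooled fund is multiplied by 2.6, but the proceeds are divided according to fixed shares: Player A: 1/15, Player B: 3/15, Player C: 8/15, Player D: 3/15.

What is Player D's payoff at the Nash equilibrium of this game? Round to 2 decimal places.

Each unit j contributes comes back to j as 2.6 × (j's share), so j prefers to contribute only if that share exceeds 1/2.6 = 0.3846; otherwise keeping the unit dominates.
Player C alone (share 8/15) is above the threshold, contributing 11; the remaining 3 contribute 0. Total contributed: 11.
Player D keeps 11 and receives 2.6 × 11 × 3/15 = 5.72 from the pooled fund, for a payoff of 16.72.

16.72 dollars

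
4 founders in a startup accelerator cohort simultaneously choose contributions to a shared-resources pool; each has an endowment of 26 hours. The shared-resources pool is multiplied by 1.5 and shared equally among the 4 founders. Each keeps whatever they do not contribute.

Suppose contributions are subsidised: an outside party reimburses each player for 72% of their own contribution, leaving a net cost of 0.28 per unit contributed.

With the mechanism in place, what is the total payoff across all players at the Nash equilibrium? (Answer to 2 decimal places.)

Under the mechanism each unit contributed yields (1.5/4) / 0.28 = 1.3393 back to its contributor per unit of net cost, which exceeds 1, making full contribution the dominant choice for everyone.
So the Nash equilibrium is full contribution by all 4; the group earns 4 × (26 × 0.72 + 1.5 × 26) = 230.88.

230.88 hours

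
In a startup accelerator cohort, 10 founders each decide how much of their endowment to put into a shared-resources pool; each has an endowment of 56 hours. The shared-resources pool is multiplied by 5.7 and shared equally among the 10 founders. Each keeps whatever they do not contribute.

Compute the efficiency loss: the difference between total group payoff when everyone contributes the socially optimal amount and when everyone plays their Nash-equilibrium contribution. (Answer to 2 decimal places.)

2632.00 hours

Each contributed unit returns 5.7/10 = 0.5700 to its contributor — below 1 — so contributing 0 is dominant for every player. At the Nash equilibrium everyone keeps their 56, and the group total is 10 × 56 = 560.
Each contributed unit returns 5.700 to the group as a whole (0.5700 to each of 10 players), which exceeds 1, so the social optimum is full contribution: group total = 5.700 × 560 = 3192.00.
Efficiency loss = 3192.00 − 560 = 2632.00.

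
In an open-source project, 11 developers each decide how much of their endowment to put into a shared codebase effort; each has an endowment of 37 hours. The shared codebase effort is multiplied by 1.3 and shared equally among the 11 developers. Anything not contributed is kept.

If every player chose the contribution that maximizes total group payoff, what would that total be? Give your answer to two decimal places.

529.10 hours

Each contributed unit returns 1.300 to the group as a whole (0.1182 to each of 11 players), which exceeds 1, so the social optimum is full contribution: group total = 1.300 × 407 = 529.10.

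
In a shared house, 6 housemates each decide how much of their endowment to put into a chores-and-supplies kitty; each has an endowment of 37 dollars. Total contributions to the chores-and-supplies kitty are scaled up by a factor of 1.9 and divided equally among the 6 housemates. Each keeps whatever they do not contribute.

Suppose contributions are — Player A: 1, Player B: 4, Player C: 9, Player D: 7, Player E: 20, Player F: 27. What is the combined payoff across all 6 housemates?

Total contributed: 1 + 4 + 9 + 7 + 20 + 27 = 68; total kept: 6 × 37 − 68 = 154.
The chores-and-supplies kitty pays out 1.9 × 68 = 129.20 in aggregate.
Group total = 154 + 129.20 = 283.20.

283.20 dollars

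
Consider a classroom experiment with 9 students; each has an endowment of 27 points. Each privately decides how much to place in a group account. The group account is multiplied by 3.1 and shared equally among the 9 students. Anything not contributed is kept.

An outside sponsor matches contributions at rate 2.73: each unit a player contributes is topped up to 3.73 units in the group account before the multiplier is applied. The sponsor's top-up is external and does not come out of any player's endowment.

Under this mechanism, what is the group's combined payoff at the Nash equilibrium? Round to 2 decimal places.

With the mechanism, a contributed unit returns 3.1 × 3.73 / 9 = 1.2848 per unit of net cost to the contributor — now above 1 — so contributing fully is weakly dominant for every player.
So the Nash equilibrium is full contribution by all 9; the group earns 3.1 × 3.73 × 243 = 2809.81.

2809.81 points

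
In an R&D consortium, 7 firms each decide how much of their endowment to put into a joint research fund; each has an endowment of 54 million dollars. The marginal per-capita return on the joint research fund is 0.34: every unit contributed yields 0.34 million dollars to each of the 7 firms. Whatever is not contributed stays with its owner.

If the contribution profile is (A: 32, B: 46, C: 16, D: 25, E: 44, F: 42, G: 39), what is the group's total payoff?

714.72 million dollars

Total contributed: 32 + 46 + 16 + 25 + 44 + 42 + 39 = 244; total kept: 7 × 54 − 244 = 134.
The joint research fund pays out 0.34 × 7 × 244 = 580.72 in aggregate.
Group total = 134 + 580.72 = 714.72.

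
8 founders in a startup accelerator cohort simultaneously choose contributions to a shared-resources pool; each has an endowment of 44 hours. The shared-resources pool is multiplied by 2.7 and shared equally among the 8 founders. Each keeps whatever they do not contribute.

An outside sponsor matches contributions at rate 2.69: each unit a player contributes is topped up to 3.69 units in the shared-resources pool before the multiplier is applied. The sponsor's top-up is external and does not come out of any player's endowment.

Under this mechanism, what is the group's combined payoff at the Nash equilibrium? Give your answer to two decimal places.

3506.98 hours

With the mechanism, a contributed unit returns 2.7 × 3.69 / 8 = 1.2454 per unit of net cost to the contributor — now above 1 — so contributing fully is weakly dominant for every player.
So the Nash equilibrium is full contribution by all 8; the group earns 2.7 × 3.69 × 352 = 3506.98.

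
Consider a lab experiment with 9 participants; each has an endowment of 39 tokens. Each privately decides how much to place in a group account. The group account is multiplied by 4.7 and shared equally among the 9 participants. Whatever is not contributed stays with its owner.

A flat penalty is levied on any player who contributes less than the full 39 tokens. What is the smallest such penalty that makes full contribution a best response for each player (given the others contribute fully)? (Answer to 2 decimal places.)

18.63 tokens

Given the others contribute fully, the best deviation is to contribute 0 (any partial contribution still incurs the fine and gives up units whose private return 0.5222 is below 1).
Deviating from 39 to 0 saves 39 tokens but forfeits the deviator's share of the drop in the group account: 4.7/9 × 39 = 20.37.
So the deviation gain is 39 − 20.37 = 18.63, and the fine must be at least 18.63 tokens to wipe it out.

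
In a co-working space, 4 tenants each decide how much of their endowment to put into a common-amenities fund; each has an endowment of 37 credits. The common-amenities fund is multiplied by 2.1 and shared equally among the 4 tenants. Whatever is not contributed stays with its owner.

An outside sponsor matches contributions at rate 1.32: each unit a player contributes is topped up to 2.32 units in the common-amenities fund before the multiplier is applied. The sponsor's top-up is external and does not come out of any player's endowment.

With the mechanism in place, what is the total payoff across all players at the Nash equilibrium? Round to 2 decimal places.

Under the mechanism each unit contributed yields 2.1 × 2.32 / 4 = 1.2180 back to its contributor per unit of net cost, which exceeds 1, making full contribution the dominant choice for everyone.
So the Nash equilibrium is full contribution by all 4; the group earns 2.1 × 2.32 × 148 = 721.06.

721.06 credits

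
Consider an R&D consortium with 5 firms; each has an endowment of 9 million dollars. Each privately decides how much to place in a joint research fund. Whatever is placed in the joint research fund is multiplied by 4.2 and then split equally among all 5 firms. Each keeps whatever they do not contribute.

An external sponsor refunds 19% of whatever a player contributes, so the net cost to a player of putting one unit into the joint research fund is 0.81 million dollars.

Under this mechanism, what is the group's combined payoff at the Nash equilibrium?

Under the mechanism each unit contributed yields (4.2/5) / 0.81 = 1.0370 back to its contributor per unit of net cost, which exceeds 1, making full contribution the dominant choice for everyone.
So the Nash equilibrium is full contribution by all 5; the group earns 5 × (9 × 0.19 + 4.2 × 9) = 197.55.

197.55 million dollars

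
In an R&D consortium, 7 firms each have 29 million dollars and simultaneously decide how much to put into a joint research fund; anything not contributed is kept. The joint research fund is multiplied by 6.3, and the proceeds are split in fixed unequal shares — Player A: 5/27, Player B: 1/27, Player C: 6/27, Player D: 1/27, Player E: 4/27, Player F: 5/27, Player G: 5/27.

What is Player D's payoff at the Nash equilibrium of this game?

For player j, contributing a unit is worthwhile iff 6.3 × (j's share) ≥ 1, i.e. iff j's share is at least 0.1587.
The shares above 0.1587 belong to Player A, Player C, Player F and Player G, contributing 29 each; the remaining 3 contribute 0. Total contributed: 116.
Player D keeps 29 and receives 6.3 × 116 × 1/27 = 27.07 from the joint research fund, for a payoff of 56.07.

56.07 million dollars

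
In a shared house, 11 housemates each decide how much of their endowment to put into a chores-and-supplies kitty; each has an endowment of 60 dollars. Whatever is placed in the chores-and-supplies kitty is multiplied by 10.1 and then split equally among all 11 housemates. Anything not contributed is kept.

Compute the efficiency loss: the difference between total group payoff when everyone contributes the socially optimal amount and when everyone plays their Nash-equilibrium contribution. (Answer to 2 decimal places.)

6006.00 dollars

Each contributed unit returns 10.1/11 = 0.9182 to its contributor — below 1 — so contributing 0 is dominant for every player. At the Nash equilibrium everyone keeps their 60, and the group total is 11 × 60 = 660.
Each contributed unit returns 10.100 to the group as a whole (0.9182 to each of 11 players), which exceeds 1, so the social optimum is full contribution: group total = 10.100 × 660 = 6666.00.
Efficiency loss = 6666.00 − 660 = 6006.00.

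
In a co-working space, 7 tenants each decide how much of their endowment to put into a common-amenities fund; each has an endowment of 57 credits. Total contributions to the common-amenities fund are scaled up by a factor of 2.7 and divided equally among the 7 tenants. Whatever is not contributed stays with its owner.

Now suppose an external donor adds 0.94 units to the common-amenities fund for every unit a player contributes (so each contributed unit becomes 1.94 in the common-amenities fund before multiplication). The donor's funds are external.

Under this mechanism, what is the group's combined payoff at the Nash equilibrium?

The effective private return is 2.7 × 1.94 / 7 = 0.7483, which is still under 1, so the mechanism doesn't change anyone's dominant strategy: zero contribution.
At the Nash equilibrium no one contributes; group total payoff = 7 × 57 = 399.

399.00 credits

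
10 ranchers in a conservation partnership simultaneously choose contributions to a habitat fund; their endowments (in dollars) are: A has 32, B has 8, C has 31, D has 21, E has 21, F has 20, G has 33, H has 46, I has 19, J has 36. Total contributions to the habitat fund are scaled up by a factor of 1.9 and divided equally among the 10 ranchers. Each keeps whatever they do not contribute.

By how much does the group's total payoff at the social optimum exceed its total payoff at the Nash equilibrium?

240.30 dollars

The private return per contributed unit is 1.9/10 = 0.1900 < 1 for every player regardless of endowment, so the Nash equilibrium is zero contribution and the group total is Σ E_j = 32 + 8 + 31 + 21 + 21 + 20 + 33 + 46 + 19 + 36 = 267.
Each contributed unit returns 1.900 to the group, so the social optimum is full contribution by everyone: group total = 1.900 × 267 = 507.30.
Efficiency loss = (1.900 − 1) × 267 = 240.30.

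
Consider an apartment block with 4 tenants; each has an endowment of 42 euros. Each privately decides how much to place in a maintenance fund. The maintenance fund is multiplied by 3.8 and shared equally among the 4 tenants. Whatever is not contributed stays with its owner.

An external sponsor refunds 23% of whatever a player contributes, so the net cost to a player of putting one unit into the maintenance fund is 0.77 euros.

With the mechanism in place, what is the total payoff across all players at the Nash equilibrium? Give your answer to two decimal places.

677.04 euros

With the mechanism, a contributed unit returns (3.8/4) / 0.77 = 1.2338 per unit of net cost to the contributor — now above 1 — so contributing fully is weakly dominant for every player.
So the Nash equilibrium is full contribution by all 4; the group earns 4 × (42 × 0.23 + 3.8 × 42) = 677.04.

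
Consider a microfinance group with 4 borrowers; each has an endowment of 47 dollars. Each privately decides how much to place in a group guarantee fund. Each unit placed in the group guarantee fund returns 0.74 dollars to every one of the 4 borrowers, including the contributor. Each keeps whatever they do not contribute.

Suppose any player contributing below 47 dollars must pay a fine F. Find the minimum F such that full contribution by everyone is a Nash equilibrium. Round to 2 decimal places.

12.22 dollars

Given the others contribute fully, the best deviation is to contribute 0 (any partial contribution still incurs the fine and gives up units whose private return 0.74 is below 1).
Deviating from 47 to 0 saves 47 dollars but forfeits the deviator's share of the drop in the group guarantee fund: 0.74 × 47 = 34.78.
So the deviation gain is 47 − 34.78 = 12.22, and the fine must be at least 12.22 dollars to wipe it out.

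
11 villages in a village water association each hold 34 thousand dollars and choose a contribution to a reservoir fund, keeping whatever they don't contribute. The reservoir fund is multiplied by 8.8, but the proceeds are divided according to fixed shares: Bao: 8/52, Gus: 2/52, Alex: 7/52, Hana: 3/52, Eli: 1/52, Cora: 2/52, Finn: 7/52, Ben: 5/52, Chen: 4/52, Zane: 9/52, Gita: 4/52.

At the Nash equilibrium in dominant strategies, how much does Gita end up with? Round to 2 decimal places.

126.06 thousand dollars

A player with share s gets back 8.8·s per unit contributed, so full contribution is dominant for anyone with s > 1/8.8 = 0.1136 and zero contribution is dominant for anyone below.
The shares above 0.1136 belong to Bao, Alex, Finn and Zane, contributing 34 each; the remaining 7 contribute 0. Total contributed: 136.
Gita keeps 34 and receives 8.8 × 136 × 4/52 = 92.06 from the reservoir fund, for a payoff of 126.06.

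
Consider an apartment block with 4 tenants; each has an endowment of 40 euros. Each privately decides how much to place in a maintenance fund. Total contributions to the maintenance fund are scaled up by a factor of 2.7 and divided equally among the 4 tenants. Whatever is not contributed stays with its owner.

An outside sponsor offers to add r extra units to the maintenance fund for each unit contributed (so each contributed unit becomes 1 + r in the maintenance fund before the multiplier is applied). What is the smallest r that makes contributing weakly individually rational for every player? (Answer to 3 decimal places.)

0.481

With matching at rate r, one contributed unit becomes (1 + r) in the maintenance fund and returns 2.7 × (1 + r) / 4 to the contributor.
Setting this equal to 1: 1 + r = 4/2.7 = 1.4815.
So the minimum matching rate is r = 1.4815 − 1 = 0.481.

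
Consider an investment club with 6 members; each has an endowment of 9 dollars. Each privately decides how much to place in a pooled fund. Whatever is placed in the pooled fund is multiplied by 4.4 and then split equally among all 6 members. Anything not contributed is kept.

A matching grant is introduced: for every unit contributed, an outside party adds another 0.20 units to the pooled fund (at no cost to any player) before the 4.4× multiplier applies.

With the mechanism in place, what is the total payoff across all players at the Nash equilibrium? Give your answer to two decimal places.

With the mechanism, a contributed unit returns 4.4 × 1.20 / 6 = 0.8800 per unit of net cost — still below 1 — so contributing 0 remains dominant for every player.
Everyone keeps their endowment and the group total is 6 × 9 = 54.

54.00 dollars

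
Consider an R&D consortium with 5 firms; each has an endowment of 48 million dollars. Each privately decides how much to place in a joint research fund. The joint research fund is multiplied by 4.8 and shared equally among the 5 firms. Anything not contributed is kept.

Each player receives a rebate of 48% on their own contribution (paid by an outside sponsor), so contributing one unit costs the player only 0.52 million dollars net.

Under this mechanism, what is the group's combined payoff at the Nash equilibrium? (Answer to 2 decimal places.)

1267.20 million dollars

Under the mechanism each unit contributed yields (4.8/5) / 0.52 = 1.8462 back to its contributor per unit of net cost, which exceeds 1, making full contribution the dominant choice for everyone.
At the Nash equilibrium everyone contributes 48. Group total payoff = 5 × (48 × 0.48 + 4.8 × 48) = 1267.20.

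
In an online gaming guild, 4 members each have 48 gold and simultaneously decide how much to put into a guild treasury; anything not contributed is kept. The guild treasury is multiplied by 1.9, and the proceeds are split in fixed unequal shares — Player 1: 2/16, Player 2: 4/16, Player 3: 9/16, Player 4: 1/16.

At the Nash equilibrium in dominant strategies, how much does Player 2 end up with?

70.80 gold

A player with share s gets back 1.9·s per unit contributed, so full contribution is dominant for anyone with s > 1/1.9 = 0.5263 and zero contribution is dominant for anyone below.
The only share above 0.5263 is Player 3's 9/16, contributing 48; the remaining 3 contribute 0. Total contributed: 48.
Player 2 keeps 48 and receives 1.9 × 48 × 4/16 = 22.80 from the guild treasury, for a payoff of 70.80.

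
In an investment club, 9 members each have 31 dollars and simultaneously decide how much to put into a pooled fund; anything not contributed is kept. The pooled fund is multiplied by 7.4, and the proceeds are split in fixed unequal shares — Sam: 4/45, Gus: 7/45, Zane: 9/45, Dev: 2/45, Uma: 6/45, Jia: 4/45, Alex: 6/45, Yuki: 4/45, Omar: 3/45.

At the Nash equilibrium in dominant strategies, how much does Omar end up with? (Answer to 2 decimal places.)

61.59 dollars

For player j, contributing a unit is worthwhile iff 7.4 × (j's share) ≥ 1, i.e. iff j's share is at least 0.1351.
The shares above 0.1351 belong to Gus and Zane, contributing 31 each; the remaining 7 contribute 0. Total contributed: 62.
Omar keeps 31 and receives 7.4 × 62 × 3/45 = 30.59 from the pooled fund, for a payoff of 61.59.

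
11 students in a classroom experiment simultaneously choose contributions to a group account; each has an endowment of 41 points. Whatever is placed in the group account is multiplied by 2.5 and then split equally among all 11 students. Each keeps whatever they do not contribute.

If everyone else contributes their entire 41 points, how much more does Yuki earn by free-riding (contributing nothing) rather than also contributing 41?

31.68 points

Switching from a contribution of 41 to 0 lets Yuki keep an extra 41 points, but lowers the group account by 41, which costs Yuki their own share of that drop: 2.5/11 × 41 = 9.32.
Net gain = 41 − 9.32 = 31.68. The private return per contributed unit (0.2273) is below 1, so free-riding is indeed the best response regardless of what the others do.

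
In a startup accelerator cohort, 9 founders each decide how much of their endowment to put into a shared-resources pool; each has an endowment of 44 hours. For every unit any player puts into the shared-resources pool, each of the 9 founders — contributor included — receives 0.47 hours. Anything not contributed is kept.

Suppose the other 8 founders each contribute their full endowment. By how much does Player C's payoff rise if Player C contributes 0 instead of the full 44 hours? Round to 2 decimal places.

23.32 hours

Switching from a contribution of 44 to 0 lets Player C keep an extra 44 hours, but lowers the shared-resources pool by 44, which costs Player C their own share of that drop: 0.47 × 44 = 20.68.
Net gain = 44 − 20.68 = 23.32. The private return per contributed unit (0.47) is below 1, so free-riding is indeed the best response regardless of what the others do.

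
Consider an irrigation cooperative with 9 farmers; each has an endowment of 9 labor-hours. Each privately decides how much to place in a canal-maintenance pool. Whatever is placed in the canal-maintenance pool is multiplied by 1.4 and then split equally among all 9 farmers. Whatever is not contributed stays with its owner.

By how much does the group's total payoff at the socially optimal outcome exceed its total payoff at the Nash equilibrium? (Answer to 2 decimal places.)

Each contributed unit returns 1.4/9 = 0.1556 to its contributor — below 1 — so contributing 0 is dominant for every player. At the Nash equilibrium everyone keeps their 9, and the group total is 9 × 9 = 81.
Each contributed unit returns 1.400 to the group as a whole (0.1556 to each of 9 players), which exceeds 1, so the social optimum is full contribution: group total = 1.400 × 81 = 113.40.
Efficiency loss = 113.40 − 81 = 32.40.

32.40 labor-hours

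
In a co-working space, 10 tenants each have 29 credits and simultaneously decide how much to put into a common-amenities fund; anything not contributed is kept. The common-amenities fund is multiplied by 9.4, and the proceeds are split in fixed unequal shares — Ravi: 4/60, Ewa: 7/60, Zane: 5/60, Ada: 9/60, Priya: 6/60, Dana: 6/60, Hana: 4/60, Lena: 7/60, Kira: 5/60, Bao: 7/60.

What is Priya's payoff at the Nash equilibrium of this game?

A player with share s gets back 9.4·s per unit contributed, so full contribution is dominant for anyone with s > 1/9.4 = 0.1064 and zero contribution is dominant for anyone below.
Ewa, Ada, Lena and Bao clear that bar, contributing 29 each; the remaining 6 contribute 0. Total contributed: 116.
Priya keeps 29 and receives 9.4 × 116 × 6/60 = 109.04 from the common-amenities fund, for a payoff of 138.04.

138.04 credits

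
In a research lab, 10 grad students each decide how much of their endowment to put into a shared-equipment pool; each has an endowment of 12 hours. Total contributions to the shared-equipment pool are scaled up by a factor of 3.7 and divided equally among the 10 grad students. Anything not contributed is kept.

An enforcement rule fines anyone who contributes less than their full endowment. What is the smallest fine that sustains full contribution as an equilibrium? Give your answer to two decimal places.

7.56 hours

Given the others contribute fully, the best deviation is to contribute 0 (any partial contribution still incurs the fine and gives up units whose private return 0.3700 is below 1).
Deviating from 12 to 0 saves 12 hours but forfeits the deviator's share of the drop in the shared-equipment pool: 3.7/10 × 12 = 4.44.
So the deviation gain is 12 − 4.44 = 7.56, and the fine must be at least 7.56 hours to wipe it out.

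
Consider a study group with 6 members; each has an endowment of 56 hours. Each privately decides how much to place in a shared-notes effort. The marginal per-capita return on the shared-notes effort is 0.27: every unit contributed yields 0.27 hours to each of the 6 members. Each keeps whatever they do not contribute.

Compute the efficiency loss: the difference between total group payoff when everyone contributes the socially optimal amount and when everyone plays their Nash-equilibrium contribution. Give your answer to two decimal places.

208.32 hours

The private return per contributed unit is 0.27 < 1, so contributing 0 is dominant for every player. At the Nash equilibrium everyone keeps their 56, and the group total is 6 × 56 = 336.
Each contributed unit returns 1.620 to the group as a whole (0.27 to each of 6 players), which exceeds 1, so the social optimum is full contribution: group total = 1.620 × 336 = 544.32.
Efficiency loss = 544.32 − 336 = 208.32.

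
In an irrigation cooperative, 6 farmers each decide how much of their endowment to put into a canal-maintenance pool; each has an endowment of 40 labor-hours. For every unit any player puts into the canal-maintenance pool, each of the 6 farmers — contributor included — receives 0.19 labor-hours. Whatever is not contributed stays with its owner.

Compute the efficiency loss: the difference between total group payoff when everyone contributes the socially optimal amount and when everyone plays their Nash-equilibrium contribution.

33.60 labor-hours

The private return per contributed unit is 0.19 < 1, so contributing 0 is dominant for every player. At the Nash equilibrium everyone keeps their 40, and the group total is 6 × 40 = 240.
Each contributed unit returns 1.140 to the group as a whole (0.19 to each of 6 players), which exceeds 1, so the social optimum is full contribution: group total = 1.140 × 240 = 273.60.
Efficiency loss = 273.60 − 240 = 33.60.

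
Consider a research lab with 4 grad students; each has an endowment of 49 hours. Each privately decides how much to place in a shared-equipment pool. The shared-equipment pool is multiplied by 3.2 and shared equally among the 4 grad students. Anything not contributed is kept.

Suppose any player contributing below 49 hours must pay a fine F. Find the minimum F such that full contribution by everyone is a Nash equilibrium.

Given the others contribute fully, the best deviation is to contribute 0 (any partial contribution still incurs the fine and gives up units whose private return 0.8000 is below 1).
Deviating from 49 to 0 saves 49 hours but forfeits the deviator's share of the drop in the shared-equipment pool: 3.2/4 × 49 = 39.20.
So the deviation gain is 49 − 39.20 = 9.80, and the fine must be at least 9.80 hours to wipe it out.

9.80 hours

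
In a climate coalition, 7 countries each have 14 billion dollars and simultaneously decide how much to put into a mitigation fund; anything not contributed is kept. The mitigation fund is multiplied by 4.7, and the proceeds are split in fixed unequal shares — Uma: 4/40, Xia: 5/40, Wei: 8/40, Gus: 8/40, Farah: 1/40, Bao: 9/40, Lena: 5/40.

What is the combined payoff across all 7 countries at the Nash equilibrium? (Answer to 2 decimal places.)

149.80 billion dollars

Each unit j contributes comes back to j as 4.7 × (j's share), so j prefers to contribute only if that share exceeds 1/4.7 = 0.2128; otherwise keeping the unit dominates.
The only share above 0.2128 is Bao's 9/40, contributing 14; the remaining 6 contribute 0. Total contributed: 14.
The mitigation fund pays out 4.7 × 14 = 65.80 in total (split across the unequal shares, but the aggregate is all that matters for the group sum).
The 6 free-riders keep 14 each, adding 84. Group total = 84 + 65.80 = 149.80.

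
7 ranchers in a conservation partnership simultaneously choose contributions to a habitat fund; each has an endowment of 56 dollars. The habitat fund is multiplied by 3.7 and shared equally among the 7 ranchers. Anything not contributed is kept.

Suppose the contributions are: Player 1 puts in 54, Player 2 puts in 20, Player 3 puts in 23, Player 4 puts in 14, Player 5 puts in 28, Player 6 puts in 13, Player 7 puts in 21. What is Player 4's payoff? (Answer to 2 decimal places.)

133.44 dollars

Total contributed: 54 + 20 + 23 + 14 + 28 + 13 + 21 = 173.
Each receives 3.7 × 173 / 7 = 91.44 from the habitat fund.
Player 4 keeps 56 − 14 = 42, so Player 4's payoff is 42 + 91.44 = 133.44.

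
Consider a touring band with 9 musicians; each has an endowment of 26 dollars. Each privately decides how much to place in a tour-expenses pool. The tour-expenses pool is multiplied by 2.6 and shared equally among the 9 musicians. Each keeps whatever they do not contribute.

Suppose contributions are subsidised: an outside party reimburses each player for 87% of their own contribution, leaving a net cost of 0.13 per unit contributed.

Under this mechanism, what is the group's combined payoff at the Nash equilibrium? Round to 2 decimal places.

811.98 dollars

With the mechanism, a contributed unit returns (2.6/9) / 0.13 = 2.2222 per unit of net cost to the contributor — now above 1 — so contributing fully is weakly dominant for every player.
At the Nash equilibrium everyone contributes 26. Group total payoff = 9 × (26 × 0.87 + 2.6 × 26) = 811.98.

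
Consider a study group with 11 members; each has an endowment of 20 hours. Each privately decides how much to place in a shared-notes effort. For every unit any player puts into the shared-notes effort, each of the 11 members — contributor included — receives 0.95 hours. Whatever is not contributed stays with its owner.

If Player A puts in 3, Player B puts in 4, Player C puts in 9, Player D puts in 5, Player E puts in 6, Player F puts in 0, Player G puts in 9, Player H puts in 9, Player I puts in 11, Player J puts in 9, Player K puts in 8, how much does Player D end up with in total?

Total contributed: 3 + 4 + 9 + 5 + 6 + 0 + 9 + 9 + 11 + 9 + 8 = 73.
Each receives 0.95 × 73 = 69.35 from the shared-notes effort.
Player D keeps 20 − 5 = 15, so Player D's payoff is 15 + 69.35 = 84.35.

84.35 hours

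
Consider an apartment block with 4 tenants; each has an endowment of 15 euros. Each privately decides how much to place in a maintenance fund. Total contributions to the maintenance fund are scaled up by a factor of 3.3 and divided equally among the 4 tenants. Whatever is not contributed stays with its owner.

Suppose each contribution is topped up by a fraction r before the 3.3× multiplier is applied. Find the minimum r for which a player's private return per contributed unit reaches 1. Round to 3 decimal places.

With matching at rate r, one contributed unit becomes (1 + r) in the maintenance fund and returns 3.3 × (1 + r) / 4 to the contributor.
Setting this equal to 1: 1 + r = 4/3.3 = 1.2121.
So the minimum matching rate is r = 1.2121 − 1 = 0.212.

0.212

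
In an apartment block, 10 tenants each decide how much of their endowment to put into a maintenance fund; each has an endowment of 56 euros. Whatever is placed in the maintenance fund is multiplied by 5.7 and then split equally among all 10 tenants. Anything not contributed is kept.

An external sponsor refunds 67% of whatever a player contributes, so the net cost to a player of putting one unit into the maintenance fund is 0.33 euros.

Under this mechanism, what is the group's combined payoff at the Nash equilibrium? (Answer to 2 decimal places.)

Under the mechanism each unit contributed yields (5.7/10) / 0.33 = 1.7273 back to its contributor per unit of net cost, which exceeds 1, making full contribution the dominant choice for everyone.
At the Nash equilibrium everyone contributes 56. Group total payoff = 10 × (56 × 0.67 + 5.7 × 56) = 3567.20.

3567.20 euros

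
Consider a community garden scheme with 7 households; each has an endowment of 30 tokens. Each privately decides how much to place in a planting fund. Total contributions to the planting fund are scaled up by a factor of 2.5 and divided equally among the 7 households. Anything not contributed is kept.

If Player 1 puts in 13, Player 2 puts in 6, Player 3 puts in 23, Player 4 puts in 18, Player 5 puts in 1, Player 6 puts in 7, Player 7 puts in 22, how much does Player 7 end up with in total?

40.14 tokens

Total contributed: 13 + 6 + 23 + 18 + 1 + 7 + 22 = 90.
Each receives 2.5 × 90 / 7 = 32.14 from the planting fund.
Player 7 keeps 30 − 22 = 8, so Player 7's payoff is 8 + 32.14 = 40.14.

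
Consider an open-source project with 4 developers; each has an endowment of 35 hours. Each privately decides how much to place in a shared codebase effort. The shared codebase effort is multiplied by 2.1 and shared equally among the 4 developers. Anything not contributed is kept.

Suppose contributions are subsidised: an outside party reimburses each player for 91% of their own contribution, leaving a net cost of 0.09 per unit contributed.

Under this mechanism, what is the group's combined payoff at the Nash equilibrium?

With the mechanism, a contributed unit returns (2.1/4) / 0.09 = 5.8333 per unit of net cost to the contributor — now above 1 — so contributing fully is weakly dominant for every player.
So the Nash equilibrium is full contribution by all 4; the group earns 4 × (35 × 0.91 + 2.1 × 35) = 421.40.

421.40 hours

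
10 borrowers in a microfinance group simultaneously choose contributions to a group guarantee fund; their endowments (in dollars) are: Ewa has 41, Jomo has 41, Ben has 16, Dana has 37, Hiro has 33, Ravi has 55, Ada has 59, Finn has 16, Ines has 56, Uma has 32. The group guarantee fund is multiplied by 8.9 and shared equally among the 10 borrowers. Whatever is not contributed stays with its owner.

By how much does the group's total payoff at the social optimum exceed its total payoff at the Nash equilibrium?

The private return per contributed unit is 8.9/10 = 0.8900 < 1 for every player regardless of endowment, so the Nash equilibrium is zero contribution and the group total is Σ E_j = 41 + 41 + 16 + 37 + 33 + 55 + 59 + 16 + 56 + 32 = 386.
Each contributed unit returns 8.900 to the group, so the social optimum is full contribution by everyone: group total = 8.900 × 386 = 3435.40.
Efficiency loss = (8.900 − 1) × 386 = 3049.40.

3049.40 dollars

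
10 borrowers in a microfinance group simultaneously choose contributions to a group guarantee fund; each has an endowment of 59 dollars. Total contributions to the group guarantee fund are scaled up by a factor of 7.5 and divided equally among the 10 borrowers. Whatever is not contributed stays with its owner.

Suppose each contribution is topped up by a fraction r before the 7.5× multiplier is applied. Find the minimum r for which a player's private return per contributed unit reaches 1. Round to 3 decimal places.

With matching at rate r, one contributed unit becomes (1 + r) in the group guarantee fund and returns 7.5 × (1 + r) / 10 to the contributor.
Setting this equal to 1: 1 + r = 10/7.5 = 1.3333.
So the minimum matching rate is r = 1.3333 − 1 = 0.333.

0.333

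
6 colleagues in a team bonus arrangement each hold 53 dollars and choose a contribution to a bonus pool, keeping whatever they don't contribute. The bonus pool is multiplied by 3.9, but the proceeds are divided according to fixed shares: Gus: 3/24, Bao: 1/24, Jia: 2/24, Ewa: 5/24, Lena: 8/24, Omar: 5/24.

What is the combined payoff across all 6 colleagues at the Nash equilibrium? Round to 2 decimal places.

471.70 dollars

For player j, contributing a unit is worthwhile iff 3.9 × (j's share) ≥ 1, i.e. iff j's share is at least 0.2564.
The only share above 0.2564 is Lena's 8/24, contributing 53; the remaining 5 contribute 0. Total contributed: 53.
The bonus pool pays out 3.9 × 53 = 206.70 in total (split across the unequal shares, but the aggregate is all that matters for the group sum).
The 5 free-riders keep 53 each, adding 265. Group total = 265 + 206.70 = 471.70.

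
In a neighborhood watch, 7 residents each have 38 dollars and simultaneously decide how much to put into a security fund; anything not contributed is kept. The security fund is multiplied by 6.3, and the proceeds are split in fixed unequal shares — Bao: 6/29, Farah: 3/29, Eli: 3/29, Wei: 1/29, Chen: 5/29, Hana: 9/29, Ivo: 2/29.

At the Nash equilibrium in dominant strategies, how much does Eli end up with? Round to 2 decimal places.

112.30 dollars

Each unit j contributes comes back to j as 6.3 × (j's share), so j prefers to contribute only if that share exceeds 1/6.3 = 0.1587; otherwise keeping the unit dominates.
Bao, Chen and Hana clear that bar, contributing 38 each; the remaining 4 contribute 0. Total contributed: 114.
Eli keeps 38 and receives 6.3 × 114 × 3/29 = 74.30 from the security fund, for a payoff of 112.30.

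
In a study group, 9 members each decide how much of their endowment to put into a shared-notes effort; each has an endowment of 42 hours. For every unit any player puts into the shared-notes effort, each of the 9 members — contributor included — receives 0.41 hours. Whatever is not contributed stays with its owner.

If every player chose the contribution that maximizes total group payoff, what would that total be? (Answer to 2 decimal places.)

1394.82 hours

Each contributed unit returns 3.690 to the group as a whole (0.41 to each of 9 players), which exceeds 1, so the social optimum is full contribution: group total = 3.690 × 378 = 1394.82.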